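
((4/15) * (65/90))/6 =13/405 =0.03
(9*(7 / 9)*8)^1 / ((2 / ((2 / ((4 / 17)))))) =238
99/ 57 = 33/ 19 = 1.74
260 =260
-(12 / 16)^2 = -9 / 16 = -0.56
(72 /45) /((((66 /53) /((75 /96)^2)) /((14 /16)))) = 46375 /67584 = 0.69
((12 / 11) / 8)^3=27 / 10648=0.00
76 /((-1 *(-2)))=38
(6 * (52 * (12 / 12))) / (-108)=-26 / 9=-2.89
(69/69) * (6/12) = 1/2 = 0.50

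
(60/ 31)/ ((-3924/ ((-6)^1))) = 10/ 3379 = 0.00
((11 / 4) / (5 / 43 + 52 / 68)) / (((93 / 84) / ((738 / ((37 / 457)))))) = 1355977953 / 52762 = 25699.90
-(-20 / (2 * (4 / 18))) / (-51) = -15 / 17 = -0.88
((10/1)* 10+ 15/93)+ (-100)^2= 313105/31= 10100.16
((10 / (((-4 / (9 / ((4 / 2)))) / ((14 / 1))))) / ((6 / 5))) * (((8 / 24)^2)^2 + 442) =-6265525 / 108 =-58014.12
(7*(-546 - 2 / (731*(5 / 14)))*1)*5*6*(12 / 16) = -62863227 / 731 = -85996.21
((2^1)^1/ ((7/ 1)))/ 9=0.03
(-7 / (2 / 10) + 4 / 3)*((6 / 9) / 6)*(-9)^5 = 220887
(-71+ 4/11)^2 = 603729/121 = 4989.50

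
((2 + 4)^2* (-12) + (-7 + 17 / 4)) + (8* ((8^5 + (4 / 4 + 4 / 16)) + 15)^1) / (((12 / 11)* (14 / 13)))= 4679018 / 21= 222810.38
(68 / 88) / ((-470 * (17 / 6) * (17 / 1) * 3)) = -0.00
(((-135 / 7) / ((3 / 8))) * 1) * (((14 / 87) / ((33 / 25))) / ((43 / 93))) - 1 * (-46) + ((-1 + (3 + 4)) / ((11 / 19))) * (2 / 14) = 3257032 / 96019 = 33.92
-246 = -246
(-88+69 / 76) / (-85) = 6619 / 6460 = 1.02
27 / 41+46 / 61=3533 / 2501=1.41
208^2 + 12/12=43265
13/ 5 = 2.60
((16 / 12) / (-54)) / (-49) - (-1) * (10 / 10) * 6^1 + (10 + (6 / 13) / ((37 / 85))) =32570576 / 1909089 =17.06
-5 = -5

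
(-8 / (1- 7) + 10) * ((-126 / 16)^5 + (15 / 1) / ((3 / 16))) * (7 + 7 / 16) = -2002395953369 / 786432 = -2546178.12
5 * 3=15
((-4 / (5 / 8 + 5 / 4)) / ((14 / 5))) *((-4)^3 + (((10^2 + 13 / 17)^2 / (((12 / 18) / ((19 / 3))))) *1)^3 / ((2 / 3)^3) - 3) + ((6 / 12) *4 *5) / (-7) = -4679169147537159848801345 / 2027555796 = -2307788104657002.42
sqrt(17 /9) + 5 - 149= -144 + sqrt(17) /3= -142.63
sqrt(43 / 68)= sqrt(731) / 34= 0.80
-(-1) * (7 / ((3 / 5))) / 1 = 35 / 3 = 11.67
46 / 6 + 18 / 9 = 29 / 3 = 9.67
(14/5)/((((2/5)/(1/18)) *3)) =7/54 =0.13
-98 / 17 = -5.76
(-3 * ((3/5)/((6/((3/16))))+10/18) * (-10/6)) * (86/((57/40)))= 177805/1026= 173.30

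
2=2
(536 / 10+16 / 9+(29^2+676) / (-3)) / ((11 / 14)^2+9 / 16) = -15886192 / 41625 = -381.65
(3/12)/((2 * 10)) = 1/80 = 0.01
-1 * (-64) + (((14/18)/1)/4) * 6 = 391/6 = 65.17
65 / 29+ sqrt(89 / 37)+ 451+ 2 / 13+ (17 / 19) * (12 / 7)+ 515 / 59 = sqrt(3293) / 37+ 1371647897 / 2958319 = 465.21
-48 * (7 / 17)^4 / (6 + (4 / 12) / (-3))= -1037232 / 4426613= -0.23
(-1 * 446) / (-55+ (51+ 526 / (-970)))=216310 / 2203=98.19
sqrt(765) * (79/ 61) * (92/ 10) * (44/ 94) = 239844 * sqrt(85)/ 14335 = 154.26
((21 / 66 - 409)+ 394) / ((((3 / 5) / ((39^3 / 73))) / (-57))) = 1820203515 / 1606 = 1133377.03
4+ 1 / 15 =61 / 15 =4.07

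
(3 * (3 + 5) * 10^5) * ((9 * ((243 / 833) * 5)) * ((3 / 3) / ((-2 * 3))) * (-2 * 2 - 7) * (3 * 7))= 1212957983.19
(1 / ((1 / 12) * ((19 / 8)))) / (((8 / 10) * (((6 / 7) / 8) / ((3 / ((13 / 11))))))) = 36960 / 247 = 149.64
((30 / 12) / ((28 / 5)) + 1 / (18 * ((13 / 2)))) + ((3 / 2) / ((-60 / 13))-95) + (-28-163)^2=596004809 / 16380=36386.13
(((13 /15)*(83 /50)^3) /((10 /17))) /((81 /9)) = 0.75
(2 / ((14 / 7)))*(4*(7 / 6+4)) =62 / 3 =20.67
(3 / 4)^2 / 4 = 0.14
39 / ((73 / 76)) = 2964 / 73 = 40.60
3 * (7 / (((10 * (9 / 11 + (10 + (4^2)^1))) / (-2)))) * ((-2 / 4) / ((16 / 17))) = 3927 / 47200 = 0.08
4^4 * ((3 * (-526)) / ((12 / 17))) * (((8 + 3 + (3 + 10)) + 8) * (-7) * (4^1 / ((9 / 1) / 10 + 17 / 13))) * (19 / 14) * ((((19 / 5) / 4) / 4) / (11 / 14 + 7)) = 42971961344 / 4469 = 9615565.30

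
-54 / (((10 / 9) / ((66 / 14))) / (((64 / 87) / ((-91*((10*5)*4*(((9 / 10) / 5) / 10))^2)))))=0.14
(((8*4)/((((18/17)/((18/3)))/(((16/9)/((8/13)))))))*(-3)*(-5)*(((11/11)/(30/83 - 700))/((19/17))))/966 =-4989296/479617551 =-0.01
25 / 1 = 25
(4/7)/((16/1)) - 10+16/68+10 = 129/476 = 0.27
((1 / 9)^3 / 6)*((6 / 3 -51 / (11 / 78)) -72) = -2374 / 24057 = -0.10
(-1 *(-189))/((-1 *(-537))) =63/179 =0.35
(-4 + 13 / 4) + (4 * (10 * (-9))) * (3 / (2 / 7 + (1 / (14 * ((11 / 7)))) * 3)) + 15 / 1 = -132315 / 52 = -2544.52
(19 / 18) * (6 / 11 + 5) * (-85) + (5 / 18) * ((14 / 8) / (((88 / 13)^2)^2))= -238702872325 / 479756288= -497.55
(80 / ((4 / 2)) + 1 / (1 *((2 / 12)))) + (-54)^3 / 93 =-51062 / 31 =-1647.16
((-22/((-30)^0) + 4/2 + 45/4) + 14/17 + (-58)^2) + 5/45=2053985/612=3356.18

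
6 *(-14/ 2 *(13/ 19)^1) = -546/ 19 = -28.74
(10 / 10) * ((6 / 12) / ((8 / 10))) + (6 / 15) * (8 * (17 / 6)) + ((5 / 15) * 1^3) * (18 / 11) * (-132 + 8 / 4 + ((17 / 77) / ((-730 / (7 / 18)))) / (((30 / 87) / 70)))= -12980365 / 211992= -61.23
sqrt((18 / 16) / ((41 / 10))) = 3*sqrt(205) / 82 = 0.52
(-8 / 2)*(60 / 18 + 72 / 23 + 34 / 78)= -27.60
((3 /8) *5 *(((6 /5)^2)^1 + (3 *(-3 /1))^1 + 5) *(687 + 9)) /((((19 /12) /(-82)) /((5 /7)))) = 16436736 /133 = 123584.48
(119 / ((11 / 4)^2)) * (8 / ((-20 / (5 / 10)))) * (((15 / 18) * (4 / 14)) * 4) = -1088 / 363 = -3.00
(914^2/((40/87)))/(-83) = -18169863/830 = -21891.40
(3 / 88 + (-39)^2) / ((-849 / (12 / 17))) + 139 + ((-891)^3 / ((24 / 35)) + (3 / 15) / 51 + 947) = -6550866456667361 / 6350520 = -1031548039.64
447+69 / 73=447.95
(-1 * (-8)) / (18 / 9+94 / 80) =320 / 127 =2.52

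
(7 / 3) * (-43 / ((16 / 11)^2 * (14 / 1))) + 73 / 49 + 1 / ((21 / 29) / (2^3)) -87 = -5859299 / 75264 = -77.85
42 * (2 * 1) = 84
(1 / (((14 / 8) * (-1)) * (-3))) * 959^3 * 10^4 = 5039851880000 / 3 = 1679950626666.67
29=29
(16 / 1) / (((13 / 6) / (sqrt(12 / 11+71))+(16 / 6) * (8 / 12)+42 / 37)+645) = 280488404160 / 11358251924197 - 1182816 * sqrt(8723) / 11358251924197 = 0.02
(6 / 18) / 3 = 1 / 9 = 0.11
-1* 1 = -1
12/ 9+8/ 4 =10/ 3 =3.33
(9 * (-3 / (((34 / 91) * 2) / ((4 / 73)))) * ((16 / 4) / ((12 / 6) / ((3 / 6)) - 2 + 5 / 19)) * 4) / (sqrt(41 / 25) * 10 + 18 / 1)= -420147 / 266815 + 46683 * sqrt(41) / 266815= -0.45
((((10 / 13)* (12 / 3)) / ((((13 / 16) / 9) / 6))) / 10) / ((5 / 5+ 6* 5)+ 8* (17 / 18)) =31104 / 58643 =0.53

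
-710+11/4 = -2829/4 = -707.25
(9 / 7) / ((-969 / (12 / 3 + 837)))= -2523 / 2261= -1.12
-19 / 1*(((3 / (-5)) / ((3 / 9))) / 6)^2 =-171 / 100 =-1.71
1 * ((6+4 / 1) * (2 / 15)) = 1.33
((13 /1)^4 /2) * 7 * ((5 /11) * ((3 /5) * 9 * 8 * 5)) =107960580 /11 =9814598.18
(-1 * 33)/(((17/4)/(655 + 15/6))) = -86790/17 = -5105.29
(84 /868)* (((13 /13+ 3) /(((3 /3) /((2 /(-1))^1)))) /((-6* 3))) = 4 /93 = 0.04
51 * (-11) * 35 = -19635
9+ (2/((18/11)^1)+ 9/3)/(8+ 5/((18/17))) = 2137/229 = 9.33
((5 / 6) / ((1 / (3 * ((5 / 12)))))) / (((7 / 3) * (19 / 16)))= 0.38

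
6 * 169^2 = 171366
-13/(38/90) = -585/19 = -30.79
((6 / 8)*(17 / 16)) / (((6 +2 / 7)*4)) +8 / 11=8549 / 11264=0.76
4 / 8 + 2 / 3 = 7 / 6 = 1.17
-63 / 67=-0.94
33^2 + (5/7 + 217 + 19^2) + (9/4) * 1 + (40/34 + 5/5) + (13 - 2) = 801175/476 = 1683.14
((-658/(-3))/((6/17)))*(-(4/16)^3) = -5593/576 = -9.71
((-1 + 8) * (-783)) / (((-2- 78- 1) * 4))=203 / 12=16.92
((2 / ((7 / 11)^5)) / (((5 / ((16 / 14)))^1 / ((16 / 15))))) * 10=82458112 / 1764735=46.73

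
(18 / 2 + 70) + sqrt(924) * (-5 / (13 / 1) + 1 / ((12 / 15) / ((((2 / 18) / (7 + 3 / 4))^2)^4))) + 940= 1019 -367141625321230679690 * sqrt(231) / 477284112917602652493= 1007.31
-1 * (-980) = 980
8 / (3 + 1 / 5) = 5 / 2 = 2.50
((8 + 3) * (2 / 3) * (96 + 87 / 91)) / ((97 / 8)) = 517616 / 8827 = 58.64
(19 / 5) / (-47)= -19 / 235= -0.08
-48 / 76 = -0.63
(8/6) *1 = 4/3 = 1.33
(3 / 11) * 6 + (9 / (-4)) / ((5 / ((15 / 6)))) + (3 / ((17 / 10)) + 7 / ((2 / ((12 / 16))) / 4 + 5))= 309 / 88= 3.51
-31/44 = -0.70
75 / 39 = 25 / 13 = 1.92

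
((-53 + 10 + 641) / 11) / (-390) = -23 / 165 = -0.14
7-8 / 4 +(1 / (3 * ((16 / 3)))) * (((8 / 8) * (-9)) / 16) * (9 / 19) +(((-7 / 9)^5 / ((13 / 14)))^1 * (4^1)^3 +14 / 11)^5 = -2077559.22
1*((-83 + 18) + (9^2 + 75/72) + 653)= 16081/24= 670.04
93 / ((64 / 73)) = 6789 / 64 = 106.08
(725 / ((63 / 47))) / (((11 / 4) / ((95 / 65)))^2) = 196817200 / 1288287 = 152.77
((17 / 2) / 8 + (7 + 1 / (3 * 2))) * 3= 395 / 16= 24.69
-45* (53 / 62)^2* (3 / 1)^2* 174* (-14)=692825805 / 961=720942.57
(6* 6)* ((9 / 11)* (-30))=-9720 / 11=-883.64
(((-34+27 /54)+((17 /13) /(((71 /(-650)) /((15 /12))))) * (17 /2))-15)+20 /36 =-447671 /2556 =-175.15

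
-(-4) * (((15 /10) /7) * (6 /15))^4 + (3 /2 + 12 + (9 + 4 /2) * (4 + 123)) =4233263773 /3001250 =1410.50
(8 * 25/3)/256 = 25/96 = 0.26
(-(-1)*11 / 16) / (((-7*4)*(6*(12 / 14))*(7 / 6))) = -11 / 2688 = -0.00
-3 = -3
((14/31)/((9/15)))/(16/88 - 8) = -385/3999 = -0.10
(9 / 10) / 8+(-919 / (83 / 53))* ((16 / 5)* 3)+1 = -37399589 / 6640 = -5632.47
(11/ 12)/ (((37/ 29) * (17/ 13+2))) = 4147/ 19092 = 0.22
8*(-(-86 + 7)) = 632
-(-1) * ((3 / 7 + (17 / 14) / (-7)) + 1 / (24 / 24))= 123 / 98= 1.26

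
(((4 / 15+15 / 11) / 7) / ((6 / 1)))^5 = 1408514752349 / 15983289768669300000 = 0.00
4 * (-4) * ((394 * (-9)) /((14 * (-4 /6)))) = -42552 /7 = -6078.86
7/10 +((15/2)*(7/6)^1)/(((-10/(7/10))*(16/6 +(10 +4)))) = 2653/4000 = 0.66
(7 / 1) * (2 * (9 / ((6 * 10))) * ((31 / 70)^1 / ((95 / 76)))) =93 / 125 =0.74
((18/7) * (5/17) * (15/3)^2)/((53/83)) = 186750/6307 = 29.61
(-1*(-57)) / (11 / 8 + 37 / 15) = 6840 / 461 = 14.84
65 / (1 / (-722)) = -46930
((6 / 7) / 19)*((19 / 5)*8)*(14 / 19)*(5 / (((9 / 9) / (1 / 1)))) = 96 / 19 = 5.05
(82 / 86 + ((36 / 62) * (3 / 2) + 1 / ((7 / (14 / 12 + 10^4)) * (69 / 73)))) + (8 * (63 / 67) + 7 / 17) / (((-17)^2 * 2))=41835645667523 / 27643451409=1513.40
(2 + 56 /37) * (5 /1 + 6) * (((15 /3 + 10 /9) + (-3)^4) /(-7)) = -160160 /333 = -480.96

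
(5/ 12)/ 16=5/ 192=0.03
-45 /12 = -15 /4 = -3.75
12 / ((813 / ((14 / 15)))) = 0.01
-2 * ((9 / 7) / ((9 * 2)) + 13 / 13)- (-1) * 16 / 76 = -257 / 133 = -1.93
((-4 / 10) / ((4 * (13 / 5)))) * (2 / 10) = -1 / 130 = -0.01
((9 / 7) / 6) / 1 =3 / 14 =0.21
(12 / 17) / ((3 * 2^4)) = 1 / 68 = 0.01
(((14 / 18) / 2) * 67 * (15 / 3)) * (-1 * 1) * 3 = -2345 / 6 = -390.83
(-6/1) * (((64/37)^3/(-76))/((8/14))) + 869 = 837019811/962407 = 869.72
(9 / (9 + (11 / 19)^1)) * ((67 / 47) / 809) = 11457 / 6920186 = 0.00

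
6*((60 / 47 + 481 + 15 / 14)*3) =2862387 / 329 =8700.26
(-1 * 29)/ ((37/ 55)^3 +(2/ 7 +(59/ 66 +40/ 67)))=-13577198250/ 974336917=-13.93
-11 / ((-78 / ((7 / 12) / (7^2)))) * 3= 11 / 2184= 0.01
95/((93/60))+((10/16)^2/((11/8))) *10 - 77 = -17553/1364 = -12.87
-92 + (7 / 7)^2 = -91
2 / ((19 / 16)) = 32 / 19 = 1.68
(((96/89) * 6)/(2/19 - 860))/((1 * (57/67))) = -2144/242347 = -0.01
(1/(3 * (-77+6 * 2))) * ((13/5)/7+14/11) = -211/25025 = -0.01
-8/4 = -2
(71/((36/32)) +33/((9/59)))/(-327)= -2515/2943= -0.85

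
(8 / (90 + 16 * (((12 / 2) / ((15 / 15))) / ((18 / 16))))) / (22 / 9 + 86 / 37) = 0.01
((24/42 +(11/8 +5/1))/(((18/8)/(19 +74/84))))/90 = 64963/95256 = 0.68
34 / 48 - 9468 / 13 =-227011 / 312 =-727.60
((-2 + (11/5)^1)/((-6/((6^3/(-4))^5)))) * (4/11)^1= 306110016/55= 5565636.65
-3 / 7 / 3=-1 / 7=-0.14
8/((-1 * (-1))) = 8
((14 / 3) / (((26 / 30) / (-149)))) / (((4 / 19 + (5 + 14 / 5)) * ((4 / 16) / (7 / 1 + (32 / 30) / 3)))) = -262377080 / 89037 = -2946.83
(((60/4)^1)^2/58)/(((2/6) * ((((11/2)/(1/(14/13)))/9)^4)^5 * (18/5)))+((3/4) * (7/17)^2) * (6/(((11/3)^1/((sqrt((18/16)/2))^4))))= 3205223881758950354344068854097984200978992246557/230345803770756023159175853263144194911017472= 13914.84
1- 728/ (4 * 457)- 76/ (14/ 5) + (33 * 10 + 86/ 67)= 65316369/ 214333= 304.74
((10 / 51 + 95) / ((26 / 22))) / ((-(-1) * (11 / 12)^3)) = 2796480 / 26741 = 104.58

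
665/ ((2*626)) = 665/ 1252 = 0.53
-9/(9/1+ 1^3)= -9/10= -0.90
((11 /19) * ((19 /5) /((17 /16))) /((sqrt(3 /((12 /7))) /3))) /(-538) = -528 * sqrt(7) /160055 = -0.01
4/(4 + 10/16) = 32/37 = 0.86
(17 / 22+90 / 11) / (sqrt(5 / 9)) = 591 * sqrt(5) / 110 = 12.01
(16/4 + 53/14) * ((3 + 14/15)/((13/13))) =30.62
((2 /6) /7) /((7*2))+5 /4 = 1.25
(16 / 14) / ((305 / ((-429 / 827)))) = -3432 / 1765645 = -0.00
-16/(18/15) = -40/3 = -13.33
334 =334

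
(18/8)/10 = 9/40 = 0.22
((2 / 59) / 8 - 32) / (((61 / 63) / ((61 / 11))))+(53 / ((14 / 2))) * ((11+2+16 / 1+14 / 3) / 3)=-16073531 / 163548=-98.28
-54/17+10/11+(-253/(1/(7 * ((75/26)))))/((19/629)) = -15623484431/92378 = -169125.60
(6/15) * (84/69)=0.49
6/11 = 0.55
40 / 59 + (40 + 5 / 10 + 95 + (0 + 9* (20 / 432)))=96709 / 708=136.59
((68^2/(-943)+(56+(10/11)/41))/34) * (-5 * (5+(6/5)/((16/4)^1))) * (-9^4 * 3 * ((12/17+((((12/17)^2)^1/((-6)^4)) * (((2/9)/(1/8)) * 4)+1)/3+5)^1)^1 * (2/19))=482797523701980/968288431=498609.20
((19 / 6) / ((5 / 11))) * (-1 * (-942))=32813 / 5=6562.60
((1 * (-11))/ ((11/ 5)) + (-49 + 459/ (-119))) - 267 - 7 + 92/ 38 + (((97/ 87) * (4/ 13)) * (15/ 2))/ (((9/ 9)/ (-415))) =-70057405/ 50141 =-1397.21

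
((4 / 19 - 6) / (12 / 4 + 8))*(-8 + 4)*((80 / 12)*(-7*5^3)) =-12280.70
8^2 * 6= 384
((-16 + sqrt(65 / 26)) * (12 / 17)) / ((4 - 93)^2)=-192 / 134657 + 6 * sqrt(10) / 134657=-0.00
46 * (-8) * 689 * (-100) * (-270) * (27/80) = -2310492600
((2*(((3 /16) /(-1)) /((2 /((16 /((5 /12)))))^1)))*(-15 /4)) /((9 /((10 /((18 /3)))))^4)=625 /19683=0.03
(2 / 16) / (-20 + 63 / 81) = -9 / 1384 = -0.01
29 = 29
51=51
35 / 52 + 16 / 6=521 / 156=3.34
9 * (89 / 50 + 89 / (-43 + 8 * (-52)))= 36401 / 2550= 14.27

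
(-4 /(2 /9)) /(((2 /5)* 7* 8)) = -45 /56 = -0.80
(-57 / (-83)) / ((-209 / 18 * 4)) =-27 / 1826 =-0.01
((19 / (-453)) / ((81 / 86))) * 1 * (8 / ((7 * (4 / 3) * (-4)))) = 817 / 85617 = 0.01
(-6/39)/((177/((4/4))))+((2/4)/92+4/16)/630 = -41231/88910640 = -0.00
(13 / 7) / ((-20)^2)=13 / 2800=0.00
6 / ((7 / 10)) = 60 / 7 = 8.57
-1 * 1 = -1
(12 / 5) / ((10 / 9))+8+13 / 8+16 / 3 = 10271 / 600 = 17.12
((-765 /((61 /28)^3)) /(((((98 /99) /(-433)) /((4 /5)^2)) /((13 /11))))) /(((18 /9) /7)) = 97230212352 /1134905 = 85672.56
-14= -14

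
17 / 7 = 2.43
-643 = -643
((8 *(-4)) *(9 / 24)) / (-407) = 12 / 407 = 0.03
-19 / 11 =-1.73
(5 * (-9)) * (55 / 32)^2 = -136125 / 1024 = -132.93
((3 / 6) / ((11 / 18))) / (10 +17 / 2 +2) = 18 / 451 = 0.04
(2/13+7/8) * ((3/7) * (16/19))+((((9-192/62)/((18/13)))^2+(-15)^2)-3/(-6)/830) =1511454431779/6205960215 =243.55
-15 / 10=-3 / 2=-1.50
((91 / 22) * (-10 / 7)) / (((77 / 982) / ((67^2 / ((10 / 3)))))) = -85959861 / 847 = -101487.44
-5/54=-0.09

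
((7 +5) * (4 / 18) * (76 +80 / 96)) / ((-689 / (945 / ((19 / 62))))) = -12004440 / 13091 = -917.00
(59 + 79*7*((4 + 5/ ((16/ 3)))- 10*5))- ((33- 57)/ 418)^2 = -24860.57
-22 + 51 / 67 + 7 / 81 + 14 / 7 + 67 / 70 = -6912191 / 379890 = -18.20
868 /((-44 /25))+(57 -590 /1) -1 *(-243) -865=-18130 /11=-1648.18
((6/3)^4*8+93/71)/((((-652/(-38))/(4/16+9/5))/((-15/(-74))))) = 3.13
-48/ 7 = -6.86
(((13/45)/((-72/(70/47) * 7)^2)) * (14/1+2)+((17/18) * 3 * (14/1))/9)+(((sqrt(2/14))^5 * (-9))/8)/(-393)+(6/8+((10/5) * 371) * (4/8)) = 3 * sqrt(7)/359464+2422997135/6441444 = 376.16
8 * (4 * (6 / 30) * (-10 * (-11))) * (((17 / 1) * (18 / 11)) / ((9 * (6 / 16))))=17408 / 3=5802.67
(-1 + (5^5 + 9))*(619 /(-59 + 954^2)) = 1939327 /910057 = 2.13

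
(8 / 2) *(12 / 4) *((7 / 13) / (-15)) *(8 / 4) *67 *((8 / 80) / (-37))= 1876 / 12025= 0.16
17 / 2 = 8.50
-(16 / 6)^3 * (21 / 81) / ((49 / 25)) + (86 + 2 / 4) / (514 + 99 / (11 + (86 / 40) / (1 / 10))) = -2.34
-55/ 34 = -1.62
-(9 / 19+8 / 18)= -157 / 171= -0.92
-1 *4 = -4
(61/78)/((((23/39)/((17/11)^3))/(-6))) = -899079/30613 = -29.37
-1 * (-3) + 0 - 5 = -2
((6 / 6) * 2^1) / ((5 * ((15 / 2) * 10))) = 2 / 375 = 0.01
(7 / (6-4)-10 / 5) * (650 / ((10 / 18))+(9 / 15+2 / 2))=8787 / 5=1757.40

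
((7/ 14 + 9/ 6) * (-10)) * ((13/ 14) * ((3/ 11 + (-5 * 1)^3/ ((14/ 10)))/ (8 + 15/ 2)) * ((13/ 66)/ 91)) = 891020/ 3859779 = 0.23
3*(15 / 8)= 45 / 8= 5.62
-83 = -83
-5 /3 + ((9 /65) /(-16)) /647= -3364427 /2018640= -1.67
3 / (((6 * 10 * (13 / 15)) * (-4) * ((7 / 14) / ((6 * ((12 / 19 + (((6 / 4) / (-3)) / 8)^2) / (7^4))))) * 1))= -27819 / 607280128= -0.00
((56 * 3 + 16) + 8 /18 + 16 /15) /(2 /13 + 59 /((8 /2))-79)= -434096 /149985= -2.89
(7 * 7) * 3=147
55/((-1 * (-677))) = 55/677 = 0.08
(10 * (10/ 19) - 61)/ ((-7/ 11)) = 11649/ 133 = 87.59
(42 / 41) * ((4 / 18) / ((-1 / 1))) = -28 / 123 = -0.23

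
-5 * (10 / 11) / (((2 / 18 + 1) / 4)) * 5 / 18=-50 / 11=-4.55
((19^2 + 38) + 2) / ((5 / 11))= 4411 / 5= 882.20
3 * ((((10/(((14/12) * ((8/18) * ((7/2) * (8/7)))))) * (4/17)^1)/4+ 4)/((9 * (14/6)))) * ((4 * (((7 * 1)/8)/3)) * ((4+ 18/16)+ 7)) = 197783/22848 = 8.66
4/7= 0.57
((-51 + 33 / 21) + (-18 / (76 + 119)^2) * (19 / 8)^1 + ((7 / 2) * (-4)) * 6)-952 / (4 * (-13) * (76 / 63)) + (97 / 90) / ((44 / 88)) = -116.10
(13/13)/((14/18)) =9/7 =1.29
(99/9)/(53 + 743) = 11/796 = 0.01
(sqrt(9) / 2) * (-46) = -69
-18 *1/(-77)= 18/77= 0.23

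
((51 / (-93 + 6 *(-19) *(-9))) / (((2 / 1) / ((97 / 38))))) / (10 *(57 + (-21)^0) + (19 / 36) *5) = 14841 / 123941275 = 0.00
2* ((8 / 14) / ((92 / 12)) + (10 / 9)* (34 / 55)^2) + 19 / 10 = 5081539 / 1753290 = 2.90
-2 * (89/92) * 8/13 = -1.19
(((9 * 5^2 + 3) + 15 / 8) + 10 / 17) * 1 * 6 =1382.78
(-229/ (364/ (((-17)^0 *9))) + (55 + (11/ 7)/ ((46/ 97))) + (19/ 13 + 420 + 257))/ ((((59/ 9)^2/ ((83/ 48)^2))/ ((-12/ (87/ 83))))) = -31498551366957/ 54089281792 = -582.34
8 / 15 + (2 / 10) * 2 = 14 / 15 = 0.93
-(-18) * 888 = 15984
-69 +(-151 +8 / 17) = -3732 / 17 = -219.53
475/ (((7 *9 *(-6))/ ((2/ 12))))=-475/ 2268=-0.21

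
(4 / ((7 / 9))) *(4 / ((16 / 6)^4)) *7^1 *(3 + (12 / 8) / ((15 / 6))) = 6561 / 640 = 10.25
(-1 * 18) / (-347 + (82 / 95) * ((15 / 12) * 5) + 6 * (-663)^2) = -228 / 33402917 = -0.00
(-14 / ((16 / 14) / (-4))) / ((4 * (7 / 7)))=49 / 4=12.25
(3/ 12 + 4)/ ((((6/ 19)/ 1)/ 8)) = 323/ 3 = 107.67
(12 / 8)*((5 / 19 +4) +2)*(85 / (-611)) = -30345 / 23218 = -1.31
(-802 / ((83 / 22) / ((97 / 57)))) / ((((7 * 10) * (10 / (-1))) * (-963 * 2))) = -427867 / 1594583550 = -0.00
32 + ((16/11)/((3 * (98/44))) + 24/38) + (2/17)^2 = 26526344/807177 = 32.86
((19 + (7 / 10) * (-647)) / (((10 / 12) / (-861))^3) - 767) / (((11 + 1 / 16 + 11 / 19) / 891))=81016624923967318608 / 2211875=36628030482720.46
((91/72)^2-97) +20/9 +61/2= -324935/5184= -62.68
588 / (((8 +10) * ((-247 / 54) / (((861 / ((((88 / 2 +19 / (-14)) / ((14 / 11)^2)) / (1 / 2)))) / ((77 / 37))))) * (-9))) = 407939504 / 65422643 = 6.24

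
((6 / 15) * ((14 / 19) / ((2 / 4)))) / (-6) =-28 / 285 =-0.10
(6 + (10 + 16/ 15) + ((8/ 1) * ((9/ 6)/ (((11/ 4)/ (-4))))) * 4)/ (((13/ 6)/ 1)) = -17408/ 715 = -24.35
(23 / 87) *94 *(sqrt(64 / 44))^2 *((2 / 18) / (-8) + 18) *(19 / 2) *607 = 3748981.55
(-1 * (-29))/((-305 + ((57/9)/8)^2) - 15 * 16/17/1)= -0.09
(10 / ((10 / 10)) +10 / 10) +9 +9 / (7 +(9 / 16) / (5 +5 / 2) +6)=10820 / 523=20.69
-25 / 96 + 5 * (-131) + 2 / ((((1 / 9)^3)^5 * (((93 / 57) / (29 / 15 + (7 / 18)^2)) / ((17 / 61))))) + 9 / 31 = 146620493464826.34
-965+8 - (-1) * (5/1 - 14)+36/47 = -45366/47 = -965.23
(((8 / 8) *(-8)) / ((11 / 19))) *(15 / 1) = -2280 / 11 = -207.27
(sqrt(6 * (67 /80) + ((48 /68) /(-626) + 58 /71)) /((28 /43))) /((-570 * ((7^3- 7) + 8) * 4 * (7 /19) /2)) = -sqrt(333452205307610) /710851545600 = -0.00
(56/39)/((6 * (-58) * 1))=-0.00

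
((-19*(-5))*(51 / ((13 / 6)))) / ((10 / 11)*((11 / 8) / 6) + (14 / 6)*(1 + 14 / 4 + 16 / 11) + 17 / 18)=1354320 / 9113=148.61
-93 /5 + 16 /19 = -1687 /95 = -17.76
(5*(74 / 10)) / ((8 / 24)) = 111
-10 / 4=-2.50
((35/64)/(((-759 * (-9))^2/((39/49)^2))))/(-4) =-845/455260684032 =-0.00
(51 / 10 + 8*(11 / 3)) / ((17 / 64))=33056 / 255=129.63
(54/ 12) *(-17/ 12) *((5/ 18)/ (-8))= 85/ 384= 0.22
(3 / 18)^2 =1 / 36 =0.03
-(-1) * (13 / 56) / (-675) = -13 / 37800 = -0.00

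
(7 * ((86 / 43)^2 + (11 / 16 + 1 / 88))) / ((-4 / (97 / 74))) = -561533 / 52096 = -10.78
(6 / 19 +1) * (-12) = -300 / 19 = -15.79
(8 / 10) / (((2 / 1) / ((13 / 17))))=26 / 85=0.31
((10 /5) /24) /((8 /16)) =1 /6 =0.17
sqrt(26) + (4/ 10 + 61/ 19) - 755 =-71382/ 95 + sqrt(26) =-746.29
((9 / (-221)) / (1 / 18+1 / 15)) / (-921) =270 / 746317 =0.00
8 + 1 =9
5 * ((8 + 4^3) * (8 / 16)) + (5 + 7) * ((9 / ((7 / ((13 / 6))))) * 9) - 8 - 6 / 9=9916 / 21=472.19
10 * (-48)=-480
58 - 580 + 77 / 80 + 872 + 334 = 54797 / 80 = 684.96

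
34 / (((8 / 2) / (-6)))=-51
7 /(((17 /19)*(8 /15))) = 14.67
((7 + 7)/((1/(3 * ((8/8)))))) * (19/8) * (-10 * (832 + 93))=-1845375/2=-922687.50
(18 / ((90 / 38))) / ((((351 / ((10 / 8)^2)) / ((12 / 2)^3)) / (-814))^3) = -3644070656.01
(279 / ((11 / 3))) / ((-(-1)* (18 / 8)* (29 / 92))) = 34224 / 319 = 107.29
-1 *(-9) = 9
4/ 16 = 1/ 4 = 0.25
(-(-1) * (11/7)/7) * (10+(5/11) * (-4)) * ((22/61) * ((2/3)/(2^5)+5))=39765/11956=3.33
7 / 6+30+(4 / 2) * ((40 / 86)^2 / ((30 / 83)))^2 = 31.88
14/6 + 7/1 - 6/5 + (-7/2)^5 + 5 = -245801/480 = -512.09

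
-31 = -31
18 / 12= 3 / 2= 1.50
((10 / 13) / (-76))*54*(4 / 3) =-180 / 247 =-0.73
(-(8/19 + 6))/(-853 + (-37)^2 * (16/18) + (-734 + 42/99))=12078/695381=0.02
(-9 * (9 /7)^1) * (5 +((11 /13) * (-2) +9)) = -142.42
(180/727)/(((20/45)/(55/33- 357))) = -143910/727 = -197.95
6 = 6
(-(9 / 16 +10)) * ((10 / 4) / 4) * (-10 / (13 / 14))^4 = -15006250 / 169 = -88794.38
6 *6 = 36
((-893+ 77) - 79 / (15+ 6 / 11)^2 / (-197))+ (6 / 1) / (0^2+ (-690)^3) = -28595733101335553 / 35043861829500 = -816.00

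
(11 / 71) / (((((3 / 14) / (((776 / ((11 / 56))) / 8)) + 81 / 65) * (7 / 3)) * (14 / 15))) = 8322600 / 145834781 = 0.06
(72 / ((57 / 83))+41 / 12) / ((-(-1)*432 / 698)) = 8614367 / 49248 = 174.92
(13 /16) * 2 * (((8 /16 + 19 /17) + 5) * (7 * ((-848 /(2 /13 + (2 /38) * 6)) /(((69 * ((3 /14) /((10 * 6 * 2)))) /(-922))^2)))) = -1984870278503840000 /260797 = -7610786468033.91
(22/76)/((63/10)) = 0.05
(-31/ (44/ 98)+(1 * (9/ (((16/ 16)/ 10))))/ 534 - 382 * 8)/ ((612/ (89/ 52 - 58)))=5969625281/ 20770464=287.41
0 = 0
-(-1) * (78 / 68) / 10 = 39 / 340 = 0.11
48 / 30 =8 / 5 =1.60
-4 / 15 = -0.27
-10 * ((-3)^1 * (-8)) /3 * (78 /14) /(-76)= 780 /133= 5.86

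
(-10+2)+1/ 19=-151/ 19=-7.95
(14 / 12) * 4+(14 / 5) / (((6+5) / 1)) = 812 / 165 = 4.92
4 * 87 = 348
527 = 527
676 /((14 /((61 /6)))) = 10309 /21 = 490.90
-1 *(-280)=280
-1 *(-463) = 463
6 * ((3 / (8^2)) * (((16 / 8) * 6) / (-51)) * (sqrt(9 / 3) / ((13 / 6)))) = -27 * sqrt(3) / 884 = -0.05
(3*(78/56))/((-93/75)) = -2925/868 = -3.37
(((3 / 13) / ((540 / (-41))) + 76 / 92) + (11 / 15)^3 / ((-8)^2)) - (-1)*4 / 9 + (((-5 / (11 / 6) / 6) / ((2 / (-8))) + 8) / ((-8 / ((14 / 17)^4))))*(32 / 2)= -461195350510261 / 59335322904000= -7.77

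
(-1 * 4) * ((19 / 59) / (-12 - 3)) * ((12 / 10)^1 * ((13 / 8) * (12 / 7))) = 2964 / 10325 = 0.29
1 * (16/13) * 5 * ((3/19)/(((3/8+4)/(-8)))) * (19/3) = -1024/91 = -11.25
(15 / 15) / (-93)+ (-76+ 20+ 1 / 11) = -57206 / 1023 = -55.92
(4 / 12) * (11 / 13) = 11 / 39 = 0.28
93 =93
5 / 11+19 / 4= 229 / 44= 5.20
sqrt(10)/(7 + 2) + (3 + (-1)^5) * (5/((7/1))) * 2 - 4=-8/7 + sqrt(10)/9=-0.79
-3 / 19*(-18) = 54 / 19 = 2.84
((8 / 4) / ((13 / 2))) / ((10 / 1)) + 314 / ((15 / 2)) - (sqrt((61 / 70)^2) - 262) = 827261 / 2730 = 303.03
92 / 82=46 / 41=1.12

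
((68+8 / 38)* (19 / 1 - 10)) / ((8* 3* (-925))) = -486 / 17575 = -0.03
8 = 8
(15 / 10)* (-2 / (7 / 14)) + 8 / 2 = -2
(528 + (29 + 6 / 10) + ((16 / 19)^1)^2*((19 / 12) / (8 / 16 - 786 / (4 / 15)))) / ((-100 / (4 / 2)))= -234162566 / 20997375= -11.15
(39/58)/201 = 13/3886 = 0.00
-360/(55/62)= -4464/11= -405.82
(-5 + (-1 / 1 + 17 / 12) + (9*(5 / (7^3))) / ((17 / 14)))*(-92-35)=568.36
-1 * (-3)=3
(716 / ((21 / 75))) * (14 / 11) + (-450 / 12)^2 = 205075 / 44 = 4660.80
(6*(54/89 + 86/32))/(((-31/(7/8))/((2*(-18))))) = 886599/44144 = 20.08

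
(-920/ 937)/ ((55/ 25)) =-4600/ 10307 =-0.45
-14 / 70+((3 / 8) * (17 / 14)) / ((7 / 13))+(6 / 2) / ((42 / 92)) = 28291 / 3920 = 7.22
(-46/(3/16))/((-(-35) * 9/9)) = -736/105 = -7.01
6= 6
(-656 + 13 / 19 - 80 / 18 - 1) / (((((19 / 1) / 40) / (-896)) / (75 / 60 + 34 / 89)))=588198822400 / 289161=2034156.83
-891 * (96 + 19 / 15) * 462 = -200195226 / 5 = -40039045.20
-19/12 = -1.58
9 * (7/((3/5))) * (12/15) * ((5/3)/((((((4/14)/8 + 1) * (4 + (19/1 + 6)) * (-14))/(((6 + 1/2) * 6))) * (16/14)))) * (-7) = 66885/841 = 79.53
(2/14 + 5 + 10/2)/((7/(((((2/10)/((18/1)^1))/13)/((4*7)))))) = 0.00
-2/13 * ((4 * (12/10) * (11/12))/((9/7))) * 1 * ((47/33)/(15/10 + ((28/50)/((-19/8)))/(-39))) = -250040/502191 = -0.50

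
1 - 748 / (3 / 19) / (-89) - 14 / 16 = 113963 / 2136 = 53.35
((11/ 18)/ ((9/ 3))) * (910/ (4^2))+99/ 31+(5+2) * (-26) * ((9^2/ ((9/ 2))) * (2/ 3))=-29050205/ 13392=-2169.22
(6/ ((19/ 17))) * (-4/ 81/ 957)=-136/ 490941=-0.00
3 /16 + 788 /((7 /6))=75669 /112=675.62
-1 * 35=-35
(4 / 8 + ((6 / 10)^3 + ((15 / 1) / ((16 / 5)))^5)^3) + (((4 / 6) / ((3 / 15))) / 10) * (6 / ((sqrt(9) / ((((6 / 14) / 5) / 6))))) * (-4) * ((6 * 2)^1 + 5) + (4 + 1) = 548267661874060467065789794335147643 / 47287796087390208000000000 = 11594273940.38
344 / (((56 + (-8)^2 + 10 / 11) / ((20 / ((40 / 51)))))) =48246 / 665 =72.55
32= 32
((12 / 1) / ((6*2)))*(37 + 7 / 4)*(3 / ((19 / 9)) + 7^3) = 253580 / 19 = 13346.32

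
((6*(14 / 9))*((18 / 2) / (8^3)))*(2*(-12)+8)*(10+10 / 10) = -231 / 8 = -28.88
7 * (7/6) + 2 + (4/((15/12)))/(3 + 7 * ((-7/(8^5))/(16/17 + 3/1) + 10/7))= 2971830917/285400950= 10.41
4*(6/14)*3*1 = 36/7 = 5.14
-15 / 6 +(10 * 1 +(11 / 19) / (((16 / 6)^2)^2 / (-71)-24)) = 1835349 / 245480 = 7.48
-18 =-18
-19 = -19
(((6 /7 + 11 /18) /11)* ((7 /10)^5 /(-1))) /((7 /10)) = -12691 /396000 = -0.03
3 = 3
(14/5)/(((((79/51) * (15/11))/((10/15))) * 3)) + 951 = 16909261/17775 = 951.29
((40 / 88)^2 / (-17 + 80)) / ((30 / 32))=80 / 22869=0.00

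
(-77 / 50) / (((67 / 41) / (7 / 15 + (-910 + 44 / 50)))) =215146393 / 251250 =856.30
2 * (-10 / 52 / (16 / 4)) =-5 / 52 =-0.10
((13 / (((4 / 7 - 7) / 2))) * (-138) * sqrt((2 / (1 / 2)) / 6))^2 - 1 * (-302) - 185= 140259743 / 675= 207792.21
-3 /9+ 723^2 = 1568186 /3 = 522728.67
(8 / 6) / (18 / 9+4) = 2 / 9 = 0.22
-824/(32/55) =-1416.25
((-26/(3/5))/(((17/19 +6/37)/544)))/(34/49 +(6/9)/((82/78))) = -24969941360/1486743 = -16795.06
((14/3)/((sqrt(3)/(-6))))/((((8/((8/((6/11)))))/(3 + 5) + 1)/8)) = -9856 * sqrt(3)/141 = -121.07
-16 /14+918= 6418 /7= 916.86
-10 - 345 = -355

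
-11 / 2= -5.50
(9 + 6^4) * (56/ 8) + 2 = 9137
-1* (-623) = 623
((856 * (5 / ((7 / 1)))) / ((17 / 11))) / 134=23540 / 7973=2.95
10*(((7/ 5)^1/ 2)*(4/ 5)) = 28/ 5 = 5.60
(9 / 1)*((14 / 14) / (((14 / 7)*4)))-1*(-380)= 3049 / 8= 381.12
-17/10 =-1.70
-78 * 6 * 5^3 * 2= -117000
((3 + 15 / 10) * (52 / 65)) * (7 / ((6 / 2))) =42 / 5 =8.40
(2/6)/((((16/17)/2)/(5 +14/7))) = 119/24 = 4.96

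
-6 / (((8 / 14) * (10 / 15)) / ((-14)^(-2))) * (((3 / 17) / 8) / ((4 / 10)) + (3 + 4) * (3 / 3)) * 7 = -17271 / 4352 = -3.97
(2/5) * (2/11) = 4/55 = 0.07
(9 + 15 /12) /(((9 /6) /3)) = 41 /2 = 20.50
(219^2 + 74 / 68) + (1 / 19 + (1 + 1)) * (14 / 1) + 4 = 31004657 / 646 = 47994.83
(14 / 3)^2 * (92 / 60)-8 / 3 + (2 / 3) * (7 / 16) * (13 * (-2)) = 12497 / 540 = 23.14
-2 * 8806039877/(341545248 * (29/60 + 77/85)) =-748513389545/20165400684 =-37.12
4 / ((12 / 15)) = 5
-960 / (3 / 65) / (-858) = 24.24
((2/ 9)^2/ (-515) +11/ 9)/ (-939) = -0.00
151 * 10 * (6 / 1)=9060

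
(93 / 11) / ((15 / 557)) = 313.95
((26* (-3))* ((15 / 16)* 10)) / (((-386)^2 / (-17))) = 49725 / 595984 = 0.08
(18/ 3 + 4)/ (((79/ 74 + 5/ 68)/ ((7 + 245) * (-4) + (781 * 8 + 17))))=132266120/ 2871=46069.70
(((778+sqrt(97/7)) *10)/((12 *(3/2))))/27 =5 *sqrt(679)/1701+3890/243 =16.08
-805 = -805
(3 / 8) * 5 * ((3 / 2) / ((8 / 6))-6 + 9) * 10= 2475 / 32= 77.34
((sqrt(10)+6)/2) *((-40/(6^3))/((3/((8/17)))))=-40/459 - 20 *sqrt(10)/1377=-0.13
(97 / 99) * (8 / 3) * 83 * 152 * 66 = 19580032 / 9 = 2175559.11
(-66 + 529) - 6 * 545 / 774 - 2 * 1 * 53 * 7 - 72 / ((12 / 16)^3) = -58552 / 129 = -453.89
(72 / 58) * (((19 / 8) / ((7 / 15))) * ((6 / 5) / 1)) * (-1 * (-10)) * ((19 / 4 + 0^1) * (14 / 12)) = 48735 / 116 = 420.13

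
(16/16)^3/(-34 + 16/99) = -99/3350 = -0.03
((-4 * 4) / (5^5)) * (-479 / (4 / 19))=36404 / 3125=11.65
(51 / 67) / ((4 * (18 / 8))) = 17 / 201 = 0.08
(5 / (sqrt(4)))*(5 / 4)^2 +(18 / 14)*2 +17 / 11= 19769 / 2464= 8.02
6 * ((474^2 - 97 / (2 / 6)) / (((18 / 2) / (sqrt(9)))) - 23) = 448632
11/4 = 2.75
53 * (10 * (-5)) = -2650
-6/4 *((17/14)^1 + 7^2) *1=-2109/28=-75.32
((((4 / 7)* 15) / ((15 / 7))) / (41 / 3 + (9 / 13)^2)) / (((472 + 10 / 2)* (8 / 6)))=169 / 380116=0.00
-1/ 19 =-0.05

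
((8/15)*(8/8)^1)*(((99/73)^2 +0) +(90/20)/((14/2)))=49380/37303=1.32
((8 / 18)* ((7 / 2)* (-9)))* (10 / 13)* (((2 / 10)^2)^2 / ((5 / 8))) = -0.03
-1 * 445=-445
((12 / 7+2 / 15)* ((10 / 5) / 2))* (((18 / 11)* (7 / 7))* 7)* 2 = 2328 / 55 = 42.33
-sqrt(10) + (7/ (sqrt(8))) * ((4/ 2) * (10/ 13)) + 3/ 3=-sqrt(10) + 1 + 35 * sqrt(2)/ 13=1.65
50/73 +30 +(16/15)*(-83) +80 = 22.15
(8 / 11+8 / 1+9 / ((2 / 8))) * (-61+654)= 291756 / 11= 26523.27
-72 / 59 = -1.22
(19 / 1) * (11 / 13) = 209 / 13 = 16.08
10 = 10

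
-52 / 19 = -2.74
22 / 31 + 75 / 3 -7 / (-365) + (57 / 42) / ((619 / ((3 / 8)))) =20183550971 / 784446320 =25.73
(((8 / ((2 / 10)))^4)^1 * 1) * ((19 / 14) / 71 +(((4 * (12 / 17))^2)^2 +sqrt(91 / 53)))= 2560000 * sqrt(4823) / 53 +6756035075840000 / 41509937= 166111515.28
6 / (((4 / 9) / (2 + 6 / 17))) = 540 / 17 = 31.76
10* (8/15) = 16/3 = 5.33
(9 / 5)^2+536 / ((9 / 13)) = 174929 / 225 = 777.46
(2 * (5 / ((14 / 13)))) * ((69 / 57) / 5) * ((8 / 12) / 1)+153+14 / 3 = 159.17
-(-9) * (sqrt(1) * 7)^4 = 21609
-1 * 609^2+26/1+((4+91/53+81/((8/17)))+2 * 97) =-157084859/424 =-370483.16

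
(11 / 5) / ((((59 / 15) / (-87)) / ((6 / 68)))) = -8613 / 2006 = -4.29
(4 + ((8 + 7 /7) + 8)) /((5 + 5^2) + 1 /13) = 273 /391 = 0.70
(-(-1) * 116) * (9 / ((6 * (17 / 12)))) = 2088 / 17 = 122.82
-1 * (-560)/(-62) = -280/31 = -9.03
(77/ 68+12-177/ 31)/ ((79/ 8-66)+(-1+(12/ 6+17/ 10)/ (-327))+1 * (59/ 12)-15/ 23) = -0.14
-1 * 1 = -1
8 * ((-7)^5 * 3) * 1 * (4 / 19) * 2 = -3226944 / 19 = -169839.16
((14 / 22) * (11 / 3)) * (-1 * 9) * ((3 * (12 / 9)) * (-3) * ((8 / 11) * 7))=14112 / 11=1282.91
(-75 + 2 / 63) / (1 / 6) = -449.81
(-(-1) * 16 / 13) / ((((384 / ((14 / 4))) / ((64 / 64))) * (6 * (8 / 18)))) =7 / 1664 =0.00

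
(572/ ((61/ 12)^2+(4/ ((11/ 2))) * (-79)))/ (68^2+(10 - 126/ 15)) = -566280/ 144772607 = -0.00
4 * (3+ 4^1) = 28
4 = 4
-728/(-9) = 728/9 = 80.89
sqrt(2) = 1.41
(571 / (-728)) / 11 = -571 / 8008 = -0.07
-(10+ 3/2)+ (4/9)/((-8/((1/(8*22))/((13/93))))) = -157903/13728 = -11.50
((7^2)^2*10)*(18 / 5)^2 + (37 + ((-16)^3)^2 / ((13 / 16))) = 1362405709 / 65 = 20960087.83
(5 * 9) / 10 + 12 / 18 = 5.17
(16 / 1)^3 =4096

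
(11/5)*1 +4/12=38/15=2.53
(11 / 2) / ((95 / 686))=3773 / 95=39.72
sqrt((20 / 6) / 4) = sqrt(30) / 6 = 0.91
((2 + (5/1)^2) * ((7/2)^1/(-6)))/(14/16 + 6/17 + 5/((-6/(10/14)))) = -44982/1807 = -24.89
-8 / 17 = -0.47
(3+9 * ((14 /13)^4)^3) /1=580139466745107 /23298085122481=24.90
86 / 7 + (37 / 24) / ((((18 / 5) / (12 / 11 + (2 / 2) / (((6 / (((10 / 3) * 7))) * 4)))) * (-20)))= 58637165 / 4790016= 12.24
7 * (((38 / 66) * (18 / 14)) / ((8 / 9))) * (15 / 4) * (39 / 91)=23085 / 2464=9.37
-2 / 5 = -0.40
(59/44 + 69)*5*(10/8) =77375/176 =439.63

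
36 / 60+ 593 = 2968 / 5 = 593.60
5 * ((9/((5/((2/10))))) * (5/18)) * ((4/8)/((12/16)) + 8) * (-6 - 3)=-39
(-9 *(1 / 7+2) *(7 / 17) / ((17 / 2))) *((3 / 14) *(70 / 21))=-1350 / 2023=-0.67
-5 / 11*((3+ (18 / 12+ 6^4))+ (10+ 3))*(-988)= 6488690 / 11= 589880.91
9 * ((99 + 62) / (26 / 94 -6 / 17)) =-1157751 / 61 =-18979.52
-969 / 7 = -138.43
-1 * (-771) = 771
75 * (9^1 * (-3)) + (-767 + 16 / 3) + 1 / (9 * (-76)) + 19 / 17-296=-35832269 / 11628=-3081.55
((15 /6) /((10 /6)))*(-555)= -1665 /2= -832.50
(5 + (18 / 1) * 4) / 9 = 77 / 9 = 8.56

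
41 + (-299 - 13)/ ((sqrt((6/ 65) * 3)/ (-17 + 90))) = 41 - 3796 * sqrt(130) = -43240.06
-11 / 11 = -1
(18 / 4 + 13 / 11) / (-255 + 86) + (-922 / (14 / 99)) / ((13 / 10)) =-130528415 / 26026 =-5015.31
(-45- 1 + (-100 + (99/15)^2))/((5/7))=-17927/125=-143.42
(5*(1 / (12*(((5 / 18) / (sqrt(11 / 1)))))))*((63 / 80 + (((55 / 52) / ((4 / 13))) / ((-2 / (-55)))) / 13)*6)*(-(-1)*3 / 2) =452601*sqrt(11) / 4160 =360.84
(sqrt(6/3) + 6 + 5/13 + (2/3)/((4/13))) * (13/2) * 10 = 65 * sqrt(2) + 3335/6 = 647.76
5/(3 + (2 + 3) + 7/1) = 1/3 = 0.33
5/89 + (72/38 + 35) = 62484/1691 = 36.95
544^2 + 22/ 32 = 4734987/ 16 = 295936.69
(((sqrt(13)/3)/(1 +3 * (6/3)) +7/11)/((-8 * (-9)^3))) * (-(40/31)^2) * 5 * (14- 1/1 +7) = -140000/7706259- 20000 * sqrt(13)/14711949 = -0.02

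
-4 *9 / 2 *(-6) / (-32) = -27 / 8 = -3.38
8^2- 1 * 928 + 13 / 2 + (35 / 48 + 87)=-36949 / 48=-769.77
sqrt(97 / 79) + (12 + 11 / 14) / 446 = 179 / 6244 + sqrt(7663) / 79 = 1.14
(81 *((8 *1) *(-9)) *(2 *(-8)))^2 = 8707129344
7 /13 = 0.54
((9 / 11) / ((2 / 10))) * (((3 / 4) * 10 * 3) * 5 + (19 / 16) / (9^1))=81095 / 176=460.77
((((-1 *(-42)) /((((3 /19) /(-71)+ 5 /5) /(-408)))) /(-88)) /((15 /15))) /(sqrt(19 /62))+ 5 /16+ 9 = 149 /16+ 76041 *sqrt(1178) /7403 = 361.86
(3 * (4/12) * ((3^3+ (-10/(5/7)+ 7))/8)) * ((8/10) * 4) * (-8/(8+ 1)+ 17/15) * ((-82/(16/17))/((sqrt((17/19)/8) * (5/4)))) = -3608 * sqrt(646)/225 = -407.57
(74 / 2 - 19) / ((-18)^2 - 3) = 6 / 107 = 0.06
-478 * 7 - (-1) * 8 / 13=-43490 / 13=-3345.38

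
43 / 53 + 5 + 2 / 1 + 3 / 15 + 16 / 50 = 11039 / 1325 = 8.33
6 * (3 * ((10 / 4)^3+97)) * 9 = 72981 / 4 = 18245.25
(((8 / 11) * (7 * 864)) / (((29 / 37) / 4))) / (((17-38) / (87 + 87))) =-2045952 / 11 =-185995.64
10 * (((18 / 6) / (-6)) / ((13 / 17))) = -6.54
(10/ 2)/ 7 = 5/ 7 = 0.71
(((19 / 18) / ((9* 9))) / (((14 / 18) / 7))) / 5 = 19 / 810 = 0.02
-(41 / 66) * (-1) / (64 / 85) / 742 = 0.00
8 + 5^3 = 133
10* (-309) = -3090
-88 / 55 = -8 / 5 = -1.60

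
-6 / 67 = -0.09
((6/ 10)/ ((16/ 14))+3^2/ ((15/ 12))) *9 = 2781/ 40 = 69.52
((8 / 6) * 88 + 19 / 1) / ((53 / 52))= 21268 / 159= 133.76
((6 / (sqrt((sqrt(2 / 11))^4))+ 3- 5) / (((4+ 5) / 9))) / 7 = 31 / 7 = 4.43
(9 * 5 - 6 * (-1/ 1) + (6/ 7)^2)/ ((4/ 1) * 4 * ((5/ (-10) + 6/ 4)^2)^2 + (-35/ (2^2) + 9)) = 3.18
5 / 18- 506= -9103 / 18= -505.72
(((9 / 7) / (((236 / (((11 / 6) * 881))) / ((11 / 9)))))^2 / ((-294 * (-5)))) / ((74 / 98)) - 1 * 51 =-5550441014639 / 109054995840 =-50.90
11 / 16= 0.69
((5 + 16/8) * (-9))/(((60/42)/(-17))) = 7497/10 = 749.70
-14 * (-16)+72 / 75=5624 / 25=224.96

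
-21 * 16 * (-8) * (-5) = -13440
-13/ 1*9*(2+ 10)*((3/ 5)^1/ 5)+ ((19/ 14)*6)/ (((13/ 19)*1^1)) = -356217/ 2275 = -156.58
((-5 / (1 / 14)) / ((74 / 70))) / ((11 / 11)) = -66.22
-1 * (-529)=529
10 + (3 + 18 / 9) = 15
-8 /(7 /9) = -72 /7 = -10.29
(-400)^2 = 160000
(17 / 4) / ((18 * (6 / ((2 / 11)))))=17 / 2376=0.01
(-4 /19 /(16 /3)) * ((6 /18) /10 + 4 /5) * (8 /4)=-5 /76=-0.07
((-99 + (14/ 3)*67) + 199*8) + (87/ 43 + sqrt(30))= sqrt(30) + 233192/ 129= 1813.17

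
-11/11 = -1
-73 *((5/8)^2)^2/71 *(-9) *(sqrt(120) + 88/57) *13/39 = 501875/690688 + 136875 *sqrt(30)/145408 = 5.88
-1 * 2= -2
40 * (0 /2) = 0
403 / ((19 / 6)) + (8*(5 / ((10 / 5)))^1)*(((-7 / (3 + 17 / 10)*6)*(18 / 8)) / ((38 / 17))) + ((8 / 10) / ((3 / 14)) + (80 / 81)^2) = -1404022724 / 29294865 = -47.93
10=10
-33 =-33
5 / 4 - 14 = -51 / 4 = -12.75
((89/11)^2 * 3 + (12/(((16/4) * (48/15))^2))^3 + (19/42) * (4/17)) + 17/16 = 9163208341855847/46382425571328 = 197.56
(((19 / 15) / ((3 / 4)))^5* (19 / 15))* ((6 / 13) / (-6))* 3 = -48174982144 / 11994328125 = -4.02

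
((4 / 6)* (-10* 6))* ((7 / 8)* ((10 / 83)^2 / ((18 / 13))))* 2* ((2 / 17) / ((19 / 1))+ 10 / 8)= -6153875 / 6675441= -0.92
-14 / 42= -1 / 3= -0.33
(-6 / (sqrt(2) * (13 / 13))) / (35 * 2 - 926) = 3 * sqrt(2) / 856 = 0.00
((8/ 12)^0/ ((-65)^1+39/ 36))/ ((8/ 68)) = -102/ 767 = -0.13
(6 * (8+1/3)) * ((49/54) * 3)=1225/9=136.11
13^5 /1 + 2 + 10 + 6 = 371311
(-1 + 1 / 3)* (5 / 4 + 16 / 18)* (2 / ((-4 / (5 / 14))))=55 / 216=0.25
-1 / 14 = -0.07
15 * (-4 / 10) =-6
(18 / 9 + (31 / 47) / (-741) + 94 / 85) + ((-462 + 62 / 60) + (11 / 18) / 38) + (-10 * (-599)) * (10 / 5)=11522.15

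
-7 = -7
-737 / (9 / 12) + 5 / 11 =-32413 / 33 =-982.21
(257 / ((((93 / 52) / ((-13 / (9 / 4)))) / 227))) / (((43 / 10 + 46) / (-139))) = 219270631840 / 421011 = 520819.25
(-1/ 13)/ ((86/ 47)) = -47/ 1118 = -0.04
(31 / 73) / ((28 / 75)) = 2325 / 2044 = 1.14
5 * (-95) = -475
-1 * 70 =-70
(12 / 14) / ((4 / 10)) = 15 / 7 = 2.14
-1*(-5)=5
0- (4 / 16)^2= -1 / 16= -0.06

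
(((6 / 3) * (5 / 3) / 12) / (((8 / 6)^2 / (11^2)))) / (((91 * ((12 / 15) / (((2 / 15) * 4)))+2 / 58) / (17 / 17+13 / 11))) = 4785 / 15838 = 0.30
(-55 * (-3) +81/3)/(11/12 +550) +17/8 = 130819/52888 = 2.47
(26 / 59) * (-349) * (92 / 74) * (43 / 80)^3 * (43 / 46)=-15511100137 / 558848000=-27.76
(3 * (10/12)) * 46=115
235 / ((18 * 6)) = 2.18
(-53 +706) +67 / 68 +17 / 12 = 66851 / 102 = 655.40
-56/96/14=-1/24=-0.04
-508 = -508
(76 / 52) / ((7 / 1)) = 19 / 91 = 0.21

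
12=12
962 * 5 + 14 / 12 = 4811.17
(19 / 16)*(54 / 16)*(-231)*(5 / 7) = -84645 / 128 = -661.29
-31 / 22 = -1.41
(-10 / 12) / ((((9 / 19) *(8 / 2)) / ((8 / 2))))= -95 / 54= -1.76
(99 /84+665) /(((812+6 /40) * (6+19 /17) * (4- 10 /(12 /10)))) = -0.03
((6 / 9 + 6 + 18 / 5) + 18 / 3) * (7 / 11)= 1708 / 165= 10.35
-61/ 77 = -0.79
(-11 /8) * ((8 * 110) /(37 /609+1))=-368445 /323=-1140.70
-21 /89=-0.24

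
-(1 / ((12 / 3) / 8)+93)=-95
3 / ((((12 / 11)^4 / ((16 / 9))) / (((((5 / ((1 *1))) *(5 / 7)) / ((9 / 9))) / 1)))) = 366025 / 27216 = 13.45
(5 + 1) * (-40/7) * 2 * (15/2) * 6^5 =-27993600/7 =-3999085.71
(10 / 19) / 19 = 10 / 361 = 0.03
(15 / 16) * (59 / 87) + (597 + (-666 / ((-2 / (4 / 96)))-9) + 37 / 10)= 606.21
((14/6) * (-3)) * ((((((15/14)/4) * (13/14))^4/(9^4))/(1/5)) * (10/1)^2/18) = -2231328125/19672689770496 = -0.00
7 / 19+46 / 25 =1049 / 475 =2.21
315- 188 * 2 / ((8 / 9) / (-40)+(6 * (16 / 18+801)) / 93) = 307.73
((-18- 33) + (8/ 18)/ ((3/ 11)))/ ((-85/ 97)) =129301/ 2295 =56.34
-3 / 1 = -3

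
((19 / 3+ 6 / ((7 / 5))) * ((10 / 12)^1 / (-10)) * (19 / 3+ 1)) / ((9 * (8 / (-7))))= 2453 / 3888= 0.63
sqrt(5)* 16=16* sqrt(5)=35.78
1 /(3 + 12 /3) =1 /7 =0.14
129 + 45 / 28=3657 / 28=130.61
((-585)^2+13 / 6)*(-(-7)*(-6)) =-14373541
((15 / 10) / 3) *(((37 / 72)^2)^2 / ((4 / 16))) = 1874161 / 13436928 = 0.14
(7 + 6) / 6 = 13 / 6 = 2.17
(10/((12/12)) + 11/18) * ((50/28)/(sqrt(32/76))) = 4775 * sqrt(38)/1008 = 29.20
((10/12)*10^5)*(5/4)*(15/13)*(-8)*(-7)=87500000/13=6730769.23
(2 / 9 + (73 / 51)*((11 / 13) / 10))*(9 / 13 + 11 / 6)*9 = 1345313 / 172380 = 7.80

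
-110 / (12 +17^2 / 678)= -14916 / 1685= -8.85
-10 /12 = -5 /6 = -0.83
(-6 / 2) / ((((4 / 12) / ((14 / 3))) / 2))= -84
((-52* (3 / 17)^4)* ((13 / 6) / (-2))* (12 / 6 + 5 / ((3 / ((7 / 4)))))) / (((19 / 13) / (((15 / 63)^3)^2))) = 2025359375 / 60489854066124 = 0.00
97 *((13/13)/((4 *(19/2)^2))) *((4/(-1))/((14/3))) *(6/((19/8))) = -27936/48013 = -0.58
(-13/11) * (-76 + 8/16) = 1963/22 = 89.23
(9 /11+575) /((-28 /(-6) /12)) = 114012 /77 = 1480.68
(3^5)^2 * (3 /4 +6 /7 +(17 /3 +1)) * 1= 13679685 /28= 488560.18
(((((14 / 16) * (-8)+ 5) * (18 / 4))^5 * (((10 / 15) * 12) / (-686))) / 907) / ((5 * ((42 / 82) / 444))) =131.63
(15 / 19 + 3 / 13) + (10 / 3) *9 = 7662 / 247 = 31.02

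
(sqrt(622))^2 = 622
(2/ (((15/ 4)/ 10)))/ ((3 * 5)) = 0.36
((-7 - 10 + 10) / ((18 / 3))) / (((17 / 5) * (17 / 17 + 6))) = -5 / 102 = -0.05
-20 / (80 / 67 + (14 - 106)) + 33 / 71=73978 / 107991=0.69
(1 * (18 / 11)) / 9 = 0.18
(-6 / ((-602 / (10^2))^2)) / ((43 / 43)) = -15000 / 90601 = -0.17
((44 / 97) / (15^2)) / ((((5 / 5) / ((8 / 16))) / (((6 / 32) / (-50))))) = -11 / 2910000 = -0.00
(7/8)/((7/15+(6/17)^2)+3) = 4335/17792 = 0.24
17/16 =1.06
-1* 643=-643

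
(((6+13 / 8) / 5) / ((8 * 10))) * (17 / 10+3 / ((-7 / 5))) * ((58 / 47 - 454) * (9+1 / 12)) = 3916261 / 112800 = 34.72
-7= -7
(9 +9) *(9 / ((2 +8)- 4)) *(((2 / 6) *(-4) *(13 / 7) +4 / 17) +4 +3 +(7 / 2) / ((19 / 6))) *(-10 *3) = -10740060 / 2261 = -4750.14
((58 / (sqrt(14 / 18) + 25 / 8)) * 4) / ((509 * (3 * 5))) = 27840 / 2635093 - 14848 * sqrt(7) / 13175465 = 0.01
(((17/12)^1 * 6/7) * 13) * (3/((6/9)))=1989/28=71.04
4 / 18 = 2 / 9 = 0.22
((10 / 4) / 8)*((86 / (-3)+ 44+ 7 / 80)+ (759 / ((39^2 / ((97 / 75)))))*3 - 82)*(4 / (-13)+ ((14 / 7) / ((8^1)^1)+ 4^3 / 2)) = -21775043939 / 33745920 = -645.26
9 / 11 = 0.82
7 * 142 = 994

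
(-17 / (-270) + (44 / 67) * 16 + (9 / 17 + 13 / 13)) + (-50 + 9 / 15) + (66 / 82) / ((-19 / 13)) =-9067776271 / 239565870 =-37.85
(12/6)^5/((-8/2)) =-8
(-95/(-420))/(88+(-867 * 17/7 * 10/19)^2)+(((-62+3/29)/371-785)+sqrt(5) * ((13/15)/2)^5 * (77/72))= -2202329305332994373/2804918906251056+28589561 * sqrt(5)/1749600000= -785.13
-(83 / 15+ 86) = -1373 / 15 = -91.53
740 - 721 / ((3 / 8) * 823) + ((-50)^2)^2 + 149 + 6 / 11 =169767845717 / 27159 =6250887.21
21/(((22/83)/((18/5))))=15687/55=285.22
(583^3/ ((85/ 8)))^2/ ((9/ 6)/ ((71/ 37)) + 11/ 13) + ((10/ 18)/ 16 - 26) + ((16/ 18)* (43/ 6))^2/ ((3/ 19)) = 162327374700865101536563787/ 759715686000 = 213668583777096.19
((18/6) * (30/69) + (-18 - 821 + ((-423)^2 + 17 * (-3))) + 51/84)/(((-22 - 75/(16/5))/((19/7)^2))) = -165566653068/5735303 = -28867.99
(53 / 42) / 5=53 / 210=0.25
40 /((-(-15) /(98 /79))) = 784 /237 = 3.31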